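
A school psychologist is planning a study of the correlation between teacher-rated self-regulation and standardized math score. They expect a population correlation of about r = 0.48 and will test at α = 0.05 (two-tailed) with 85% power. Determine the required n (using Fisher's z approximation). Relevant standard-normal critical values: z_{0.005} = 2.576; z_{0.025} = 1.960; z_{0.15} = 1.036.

n = 36

Fisher's z: C = ½·ln((1+r)/(1−r)) = ½·ln(2.8462) = 0.5230.
n = ((z_{α/2} + z_β)/C)² + 3.
(1.960 + 1.036) / 0.5230 = 2.996 / 0.5230 = 5.728.
n = 5.728² + 3 = 32.82 + 3 = 35.8.
Round up.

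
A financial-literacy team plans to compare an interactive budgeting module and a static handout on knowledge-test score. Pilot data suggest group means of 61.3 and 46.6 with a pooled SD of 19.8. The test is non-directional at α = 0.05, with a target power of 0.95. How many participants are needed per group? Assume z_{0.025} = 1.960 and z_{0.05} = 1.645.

Cohen's d = |M₁ − M₂| / SD_pooled = |61.3 − 46.6| / 19.8 = 14.7 / 19.8 = 0.742.
For two independent groups with equal n: n = 2·((z_{α/2} + z_β) / d)².
z_{α/2} + z_β = 1.960 + 1.645 = 3.605.
n = 2 × (3.605 / 0.742)² = 2 × 4.858² = 2 × 23.60 = 47.2.
Round up to the next whole participant.

n = 48 per group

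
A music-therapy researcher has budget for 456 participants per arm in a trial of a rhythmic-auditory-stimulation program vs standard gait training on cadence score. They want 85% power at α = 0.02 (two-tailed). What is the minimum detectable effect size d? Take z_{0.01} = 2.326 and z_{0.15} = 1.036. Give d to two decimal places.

For two independent groups of n = 456 each: d_min = (z_{α/2} + z_β)·√(2/n).
z-sum = 2.326 + 1.036 = 3.362.
d_min = 3.362 × √(2/456) = 3.362 × 0.0662 = 0.223.

d_min ≈ 0.22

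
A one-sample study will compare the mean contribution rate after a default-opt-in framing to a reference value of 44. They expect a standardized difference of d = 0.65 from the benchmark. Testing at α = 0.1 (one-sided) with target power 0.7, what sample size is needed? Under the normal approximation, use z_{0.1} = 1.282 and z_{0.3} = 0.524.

n = 8

For a one-sample test: n = ((z_{α} + z_β) / d)².
z_{α} + z_β = 1.282 + 0.524 = 1.806.
n = (1.806 / 0.65)² = 2.778² = 7.72.
Round up.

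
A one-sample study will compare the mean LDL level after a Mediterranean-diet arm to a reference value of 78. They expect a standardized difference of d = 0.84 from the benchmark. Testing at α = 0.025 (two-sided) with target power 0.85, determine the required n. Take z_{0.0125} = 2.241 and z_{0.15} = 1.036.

n = 16

For a one-sample test: n = ((z_{α/2} + z_β) / d)².
z_{α/2} + z_β = 2.241 + 1.036 = 3.277.
n = (3.277 / 0.84)² = 3.901² = 15.22.
Round up.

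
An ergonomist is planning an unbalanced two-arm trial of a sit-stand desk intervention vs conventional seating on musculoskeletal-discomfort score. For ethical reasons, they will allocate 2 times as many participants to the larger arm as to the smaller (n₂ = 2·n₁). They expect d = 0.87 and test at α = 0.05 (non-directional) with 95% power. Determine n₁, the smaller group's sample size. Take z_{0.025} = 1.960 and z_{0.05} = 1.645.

With allocation ratio k = n₂/n₁ = 2, Var(x̄₁−x̄₂) = σ²(1/n₁ + 1/(k·n₁)) = σ²·(k+1)/(k·n₁).
So n₁ = (1 + 1/k)·((z_{α/2} + z_β)/d)² = 1.500 × (3.605/0.87)².
n₁ = 1.500 × 17.17 = 25.8.
Round up: n₁ = 26, giving n₂ = 2 × 26 = 52.

n₁ = 26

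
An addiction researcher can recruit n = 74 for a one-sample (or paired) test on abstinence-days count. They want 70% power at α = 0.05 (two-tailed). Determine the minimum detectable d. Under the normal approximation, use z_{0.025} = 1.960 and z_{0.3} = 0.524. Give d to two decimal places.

For a single sample (or paired design) of n = 74: d_min = (z_{α/2} + z_β)/√n.
z-sum = 1.960 + 0.524 = 2.484.
d_min = 2.484 / √74 = 2.484 / 8.602 = 0.289.

d_min ≈ 0.29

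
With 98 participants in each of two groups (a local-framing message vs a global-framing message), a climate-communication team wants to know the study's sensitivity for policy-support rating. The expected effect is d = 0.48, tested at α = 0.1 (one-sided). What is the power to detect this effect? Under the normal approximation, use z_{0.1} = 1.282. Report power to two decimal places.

For two equal groups, power = Φ(d·√(n/2) − z_{α}).
d·√(n/2) = 0.48 × √(98/2) = 0.48 × 7.000 = 3.360.
z_β = 3.360 − 1.282 = 2.078.
Power = Φ(2.078) = 0.981.

power ≈ 0.98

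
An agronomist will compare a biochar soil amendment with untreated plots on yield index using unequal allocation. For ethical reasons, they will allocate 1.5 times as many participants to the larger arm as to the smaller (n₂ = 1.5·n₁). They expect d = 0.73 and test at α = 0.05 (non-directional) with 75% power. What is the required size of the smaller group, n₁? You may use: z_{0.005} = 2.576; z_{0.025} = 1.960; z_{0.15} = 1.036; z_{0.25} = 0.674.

n₁ = 22

With allocation ratio k = n₂/n₁ = 1.5, Var(x̄₁−x̄₂) = σ²(1/n₁ + 1/(k·n₁)) = σ²·(k+1)/(k·n₁).
So n₁ = (1 + 1/k)·((z_{α/2} + z_β)/d)² = 1.667 × (2.634/0.73)².
n₁ = 1.667 × 13.02 = 21.7.
Round up: n₁ = 22, giving n₂ = 1.5 × 22 = 33.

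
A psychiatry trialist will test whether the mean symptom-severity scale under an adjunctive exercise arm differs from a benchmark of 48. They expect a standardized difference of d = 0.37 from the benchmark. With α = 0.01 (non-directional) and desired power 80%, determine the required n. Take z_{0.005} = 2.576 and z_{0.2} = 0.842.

For a one-sample test: n = ((z_{α/2} + z_β) / d)².
z_{α/2} + z_β = 2.576 + 0.842 = 3.418.
n = (3.418 / 0.37)² = 9.238² = 85.34.
Round up.

n = 86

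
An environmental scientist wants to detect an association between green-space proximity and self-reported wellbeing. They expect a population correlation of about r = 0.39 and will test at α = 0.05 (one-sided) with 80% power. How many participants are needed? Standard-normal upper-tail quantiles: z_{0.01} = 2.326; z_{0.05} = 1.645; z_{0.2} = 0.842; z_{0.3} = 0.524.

Fisher's z: C = ½·ln((1+r)/(1−r)) = ½·ln(2.2787) = 0.4118.
n = ((z_{α} + z_β)/C)² + 3.
(1.645 + 0.842) / 0.4118 = 2.487 / 0.4118 = 6.039.
n = 6.039² + 3 = 36.47 + 3 = 39.5.
Round up.

n = 40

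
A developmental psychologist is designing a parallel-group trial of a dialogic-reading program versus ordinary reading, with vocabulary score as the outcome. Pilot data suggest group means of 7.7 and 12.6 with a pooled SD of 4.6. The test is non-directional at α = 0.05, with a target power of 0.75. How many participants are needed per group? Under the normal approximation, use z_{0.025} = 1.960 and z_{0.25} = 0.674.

Cohen's d = |M₁ − M₂| / SD_pooled = |7.7 − 12.6| / 4.6 = 4.9 / 4.6 = 1.065.
For two independent groups with equal n: n = 2·((z_{α/2} + z_β) / d)².
z_{α/2} + z_β = 1.960 + 0.674 = 2.634.
n = 2 × (2.634 / 1.065)² = 2 × 2.473² = 2 × 6.12 = 12.2.
Round up to the next whole participant.

n = 13 per group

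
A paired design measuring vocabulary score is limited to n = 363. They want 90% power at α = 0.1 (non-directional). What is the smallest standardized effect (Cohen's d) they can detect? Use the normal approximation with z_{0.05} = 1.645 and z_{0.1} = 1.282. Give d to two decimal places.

For a single sample (or paired design) of n = 363: d_min = (z_{α/2} + z_β)/√n.
z-sum = 1.645 + 1.282 = 2.927.
d_min = 2.927 / √363 = 2.927 / 19.053 = 0.154.

d_min ≈ 0.15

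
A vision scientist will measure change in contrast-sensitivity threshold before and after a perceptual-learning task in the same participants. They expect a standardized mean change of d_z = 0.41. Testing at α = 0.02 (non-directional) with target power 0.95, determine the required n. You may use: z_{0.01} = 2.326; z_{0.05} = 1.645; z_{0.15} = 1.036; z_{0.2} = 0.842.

For a paired (one-sample on differences) test: n = ((z_{α/2} + z_β) / d)².
z_{α/2} + z_β = 2.326 + 1.645 = 3.971.
n = (3.971 / 0.41)² = 9.685² = 93.81.
Round up.

n = 94 pairs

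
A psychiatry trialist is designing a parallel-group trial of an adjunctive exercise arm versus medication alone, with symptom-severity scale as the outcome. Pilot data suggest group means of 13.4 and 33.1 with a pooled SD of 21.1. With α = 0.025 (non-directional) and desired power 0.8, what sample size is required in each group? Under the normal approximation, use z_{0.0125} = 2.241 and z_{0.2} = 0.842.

Cohen's d = |M₁ − M₂| / SD_pooled = |13.4 − 33.1| / 21.1 = 19.7 / 21.1 = 0.934.
For two independent groups with equal n: n = 2·((z_{α/2} + z_β) / d)².
z_{α/2} + z_β = 2.241 + 0.842 = 3.083.
n = 2 × (3.083 / 0.934)² = 2 × 3.301² = 2 × 10.90 = 21.8.
Round up to the next whole participant.

n = 22 per group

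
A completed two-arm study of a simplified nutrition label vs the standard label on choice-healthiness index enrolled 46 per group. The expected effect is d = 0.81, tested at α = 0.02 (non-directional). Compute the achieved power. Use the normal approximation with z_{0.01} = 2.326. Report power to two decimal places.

For two equal groups, power = Φ(d·√(n/2) − z_{α/2}).
d·√(n/2) = 0.81 × √(46/2) = 0.81 × 4.796 = 3.885.
z_β = 3.885 − 2.326 = 1.559.
Power = Φ(1.559) = 0.940.

power ≈ 0.94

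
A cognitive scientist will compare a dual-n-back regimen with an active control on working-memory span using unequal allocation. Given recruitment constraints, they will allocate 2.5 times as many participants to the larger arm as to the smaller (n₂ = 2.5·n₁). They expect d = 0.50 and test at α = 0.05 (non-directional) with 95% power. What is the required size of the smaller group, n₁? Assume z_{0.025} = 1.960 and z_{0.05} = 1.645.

n₁ = 73

With allocation ratio k = n₂/n₁ = 2.5, Var(x̄₁−x̄₂) = σ²(1/n₁ + 1/(k·n₁)) = σ²·(k+1)/(k·n₁).
So n₁ = (1 + 1/k)·((z_{α/2} + z_β)/d)² = 1.400 × (3.605/0.50)².
n₁ = 1.400 × 51.98 = 72.8.
Round up: n₁ = 73, giving n₂ = ⌈2.5 × 73⌉ = ⌈182.5⌉ = 183.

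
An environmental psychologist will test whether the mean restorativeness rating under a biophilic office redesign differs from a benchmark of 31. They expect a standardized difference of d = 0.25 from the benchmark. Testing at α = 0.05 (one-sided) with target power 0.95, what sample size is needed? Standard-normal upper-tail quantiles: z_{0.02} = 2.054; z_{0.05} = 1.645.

For a one-sample test: n = ((z_{α} + z_β) / d)².
z_{α} + z_β = 1.645 + 1.645 = 3.290.
n = (3.290 / 0.25)² = 13.160² = 173.19.
Round up.

n = 174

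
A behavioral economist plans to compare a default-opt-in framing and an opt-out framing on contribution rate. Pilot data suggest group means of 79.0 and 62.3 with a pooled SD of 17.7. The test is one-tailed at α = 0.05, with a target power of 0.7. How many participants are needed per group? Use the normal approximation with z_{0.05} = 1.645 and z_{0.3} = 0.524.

Cohen's d = |M₁ − M₂| / SD_pooled = |79.0 − 62.3| / 17.7 = 16.7 / 17.7 = 0.944.
For two independent groups with equal n: n = 2·((z_{α} + z_β) / d)².
z_{α} + z_β = 1.645 + 0.524 = 2.169.
n = 2 × (2.169 / 0.944)² = 2 × 2.298² = 2 × 5.28 = 10.6.
Round up to the next whole participant.

n = 11 per group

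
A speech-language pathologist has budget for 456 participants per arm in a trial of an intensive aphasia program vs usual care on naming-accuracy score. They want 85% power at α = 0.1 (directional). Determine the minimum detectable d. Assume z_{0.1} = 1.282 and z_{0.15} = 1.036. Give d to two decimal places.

For two independent groups of n = 456 each: d_min = (z_{α} + z_β)·√(2/n).
z-sum = 1.282 + 1.036 = 2.318.
d_min = 2.318 × √(2/456) = 2.318 × 0.0662 = 0.154.

d_min ≈ 0.15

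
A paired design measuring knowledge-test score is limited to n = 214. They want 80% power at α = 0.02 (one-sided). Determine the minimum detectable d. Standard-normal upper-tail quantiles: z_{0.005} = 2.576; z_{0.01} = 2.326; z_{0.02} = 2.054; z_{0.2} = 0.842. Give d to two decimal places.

d_min ≈ 0.20

For a single sample (or paired design) of n = 214: d_min = (z_{α} + z_β)/√n.
z-sum = 2.054 + 0.842 = 2.896.
d_min = 2.896 / √214 = 2.896 / 14.629 = 0.198.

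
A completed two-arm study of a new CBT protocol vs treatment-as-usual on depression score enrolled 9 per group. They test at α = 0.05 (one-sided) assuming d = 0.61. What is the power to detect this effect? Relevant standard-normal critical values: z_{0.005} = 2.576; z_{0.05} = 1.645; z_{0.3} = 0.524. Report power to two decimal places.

For two equal groups, power = Φ(d·√(n/2) − z_{α}).
d·√(n/2) = 0.61 × √(9/2) = 0.61 × 2.121 = 1.294.
z_β = 1.294 − 1.645 = -0.351.
Power = Φ(-0.351) = 0.363.

power ≈ 0.36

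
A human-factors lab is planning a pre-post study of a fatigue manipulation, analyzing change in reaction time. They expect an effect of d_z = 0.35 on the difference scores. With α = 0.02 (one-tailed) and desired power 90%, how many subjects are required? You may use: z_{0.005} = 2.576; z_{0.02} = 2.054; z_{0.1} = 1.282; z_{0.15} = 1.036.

For a paired (one-sample on differences) test: n = ((z_{α} + z_β) / d)².
z_{α} + z_β = 2.054 + 1.282 = 3.336.
n = (3.336 / 0.35)² = 9.531² = 90.85.
Round up.

n = 91 pairs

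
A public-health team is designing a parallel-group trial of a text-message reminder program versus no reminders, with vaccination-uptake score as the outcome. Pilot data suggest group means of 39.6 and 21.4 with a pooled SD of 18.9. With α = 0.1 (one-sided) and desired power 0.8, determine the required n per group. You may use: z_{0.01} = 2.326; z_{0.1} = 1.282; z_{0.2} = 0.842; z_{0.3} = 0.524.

Cohen's d = |M₁ − M₂| / SD_pooled = |39.6 − 21.4| / 18.9 = 18.2 / 18.9 = 0.963.
For two independent groups with equal n: n = 2·((z_{α} + z_β) / d)².
z_{α} + z_β = 1.282 + 0.842 = 2.124.
n = 2 × (2.124 / 0.963)² = 2 × 2.206² = 2 × 4.86 = 9.7.
Round up to the next whole participant.

n = 10 per group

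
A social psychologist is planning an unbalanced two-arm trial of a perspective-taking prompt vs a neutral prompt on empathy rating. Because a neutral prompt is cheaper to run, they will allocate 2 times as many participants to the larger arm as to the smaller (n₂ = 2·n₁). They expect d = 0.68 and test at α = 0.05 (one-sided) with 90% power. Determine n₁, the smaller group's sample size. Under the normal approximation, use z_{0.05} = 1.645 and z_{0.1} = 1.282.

With allocation ratio k = n₂/n₁ = 2, Var(x̄₁−x̄₂) = σ²(1/n₁ + 1/(k·n₁)) = σ²·(k+1)/(k·n₁).
So n₁ = (1 + 1/k)·((z_{α} + z_β)/d)² = 1.500 × (2.927/0.68)².
n₁ = 1.500 × 18.53 = 27.8.
Round up: n₁ = 28, giving n₂ = 2 × 28 = 56.

n₁ = 28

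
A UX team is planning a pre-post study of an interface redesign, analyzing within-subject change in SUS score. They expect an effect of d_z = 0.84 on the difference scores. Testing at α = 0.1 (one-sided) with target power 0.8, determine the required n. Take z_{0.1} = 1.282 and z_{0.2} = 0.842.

n = 7 pairs

For a paired (one-sample on differences) test: n = ((z_{α} + z_β) / d)².
z_{α} + z_β = 1.282 + 0.842 = 2.124.
n = (2.124 / 0.84)² = 2.529² = 6.39.
Round up.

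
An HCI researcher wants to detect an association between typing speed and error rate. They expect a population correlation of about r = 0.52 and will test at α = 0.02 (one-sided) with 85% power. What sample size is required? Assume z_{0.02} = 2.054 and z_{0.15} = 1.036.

n = 32

Fisher's z: C = ½·ln((1+r)/(1−r)) = ½·ln(3.1667) = 0.5763.
n = ((z_{α} + z_β)/C)² + 3.
(2.054 + 1.036) / 0.5763 = 3.090 / 0.5763 = 5.362.
n = 5.362² + 3 = 28.75 + 3 = 31.7.
Round up.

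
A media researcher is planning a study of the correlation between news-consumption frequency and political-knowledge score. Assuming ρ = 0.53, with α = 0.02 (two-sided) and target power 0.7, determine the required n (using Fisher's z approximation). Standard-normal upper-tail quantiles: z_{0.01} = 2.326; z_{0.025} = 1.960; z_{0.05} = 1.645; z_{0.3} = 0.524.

n = 27

Fisher's z: C = ½·ln((1+r)/(1−r)) = ½·ln(3.2553) = 0.5901.
n = ((z_{α/2} + z_β)/C)² + 3.
(2.326 + 0.524) / 0.5901 = 2.850 / 0.5901 = 4.830.
n = 4.830² + 3 = 23.33 + 3 = 26.3.
Round up.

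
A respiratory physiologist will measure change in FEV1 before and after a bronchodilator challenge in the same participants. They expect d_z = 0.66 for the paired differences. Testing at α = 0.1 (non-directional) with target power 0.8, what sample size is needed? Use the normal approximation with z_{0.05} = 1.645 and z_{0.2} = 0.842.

For a paired (one-sample on differences) test: n = ((z_{α/2} + z_β) / d)².
z_{α/2} + z_β = 1.645 + 0.842 = 2.487.
n = (2.487 / 0.66)² = 3.768² = 14.20.
Round up.

n = 15 pairs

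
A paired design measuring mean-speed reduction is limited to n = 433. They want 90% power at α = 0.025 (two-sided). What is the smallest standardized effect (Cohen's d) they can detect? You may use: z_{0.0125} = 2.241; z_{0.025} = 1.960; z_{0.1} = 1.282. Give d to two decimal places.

For a single sample (or paired design) of n = 433: d_min = (z_{α/2} + z_β)/√n.
z-sum = 2.241 + 1.282 = 3.523.
d_min = 3.523 / √433 = 3.523 / 20.809 = 0.169.

d_min ≈ 0.17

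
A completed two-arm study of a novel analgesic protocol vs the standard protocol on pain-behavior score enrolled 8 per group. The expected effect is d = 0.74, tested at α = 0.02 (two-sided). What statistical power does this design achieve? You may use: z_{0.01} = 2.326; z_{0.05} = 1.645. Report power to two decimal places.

power ≈ 0.20

For two equal groups, power = Φ(d·√(n/2) − z_{α/2}).
d·√(n/2) = 0.74 × √(8/2) = 0.74 × 2.000 = 1.480.
z_β = 1.480 − 2.326 = -0.846.
Power = Φ(-0.846) = 0.199.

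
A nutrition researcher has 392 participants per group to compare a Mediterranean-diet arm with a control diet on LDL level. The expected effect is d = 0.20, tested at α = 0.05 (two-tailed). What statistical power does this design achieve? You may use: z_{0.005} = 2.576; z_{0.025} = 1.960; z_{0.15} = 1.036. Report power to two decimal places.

power ≈ 0.80

For two equal groups, power = Φ(d·√(n/2) − z_{α/2}).
d·√(n/2) = 0.20 × √(392/2) = 0.20 × 14.000 = 2.800.
z_β = 2.800 − 1.960 = 0.840.
Power = Φ(0.840) = 0.800.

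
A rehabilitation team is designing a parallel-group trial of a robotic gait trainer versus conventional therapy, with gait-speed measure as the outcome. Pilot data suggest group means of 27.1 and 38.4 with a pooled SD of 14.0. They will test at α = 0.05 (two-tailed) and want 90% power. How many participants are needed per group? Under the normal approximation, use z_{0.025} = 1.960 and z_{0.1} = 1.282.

Cohen's d = |M₁ − M₂| / SD_pooled = |27.1 − 38.4| / 14.0 = 11.3 / 14.0 = 0.807.
For two independent groups with equal n: n = 2·((z_{α/2} + z_β) / d)².
z_{α/2} + z_β = 1.960 + 1.282 = 3.242.
n = 2 × (3.242 / 0.807)² = 2 × 4.017² = 2 × 16.14 = 32.3.
Round up to the next whole participant.

n = 33 per group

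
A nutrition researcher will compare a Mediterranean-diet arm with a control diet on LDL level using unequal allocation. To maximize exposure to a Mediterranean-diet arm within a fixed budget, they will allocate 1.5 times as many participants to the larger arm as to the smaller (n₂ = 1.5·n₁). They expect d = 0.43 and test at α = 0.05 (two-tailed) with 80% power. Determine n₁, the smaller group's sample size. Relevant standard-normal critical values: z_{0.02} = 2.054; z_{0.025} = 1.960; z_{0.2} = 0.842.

With allocation ratio k = n₂/n₁ = 1.5, Var(x̄₁−x̄₂) = σ²(1/n₁ + 1/(k·n₁)) = σ²·(k+1)/(k·n₁).
So n₁ = (1 + 1/k)·((z_{α/2} + z_β)/d)² = 1.667 × (2.802/0.43)².
n₁ = 1.667 × 42.46 = 70.8.
Round up: n₁ = 71, giving n₂ = ⌈1.5 × 71⌉ = ⌈106.5⌉ = 107.

n₁ = 71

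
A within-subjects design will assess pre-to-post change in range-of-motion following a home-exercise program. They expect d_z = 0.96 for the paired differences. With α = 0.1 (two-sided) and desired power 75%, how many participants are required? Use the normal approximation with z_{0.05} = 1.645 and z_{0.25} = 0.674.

n = 6 pairs

For a paired (one-sample on differences) test: n = ((z_{α/2} + z_β) / d)².
z_{α/2} + z_β = 1.645 + 0.674 = 2.319.
n = (2.319 / 0.96)² = 2.416² = 5.84.
Round up.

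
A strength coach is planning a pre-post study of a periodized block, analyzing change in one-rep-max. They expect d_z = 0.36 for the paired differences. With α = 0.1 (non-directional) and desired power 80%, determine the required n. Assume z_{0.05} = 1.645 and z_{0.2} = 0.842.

For a paired (one-sample on differences) test: n = ((z_{α/2} + z_β) / d)².
z_{α/2} + z_β = 1.645 + 0.842 = 2.487.
n = (2.487 / 0.36)² = 6.908² = 47.73.
Round up.

n = 48 pairs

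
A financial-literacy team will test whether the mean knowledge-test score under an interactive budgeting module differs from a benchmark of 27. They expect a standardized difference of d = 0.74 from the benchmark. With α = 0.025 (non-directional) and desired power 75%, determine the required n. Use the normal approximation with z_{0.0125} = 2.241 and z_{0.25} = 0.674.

For a one-sample test: n = ((z_{α/2} + z_β) / d)².
z_{α/2} + z_β = 2.241 + 0.674 = 2.915.
n = (2.915 / 0.74)² = 3.939² = 15.52.
Round up.

n = 16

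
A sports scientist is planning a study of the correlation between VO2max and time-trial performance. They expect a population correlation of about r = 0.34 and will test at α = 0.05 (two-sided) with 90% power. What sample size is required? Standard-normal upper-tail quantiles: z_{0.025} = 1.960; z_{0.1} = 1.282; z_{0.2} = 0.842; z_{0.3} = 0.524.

Fisher's z: C = ½·ln((1+r)/(1−r)) = ½·ln(2.0303) = 0.3541.
n = ((z_{α/2} + z_β)/C)² + 3.
(1.960 + 1.282) / 0.3541 = 3.242 / 0.3541 = 9.156.
n = 9.156² + 3 = 83.83 + 3 = 86.8.
Round up.

n = 87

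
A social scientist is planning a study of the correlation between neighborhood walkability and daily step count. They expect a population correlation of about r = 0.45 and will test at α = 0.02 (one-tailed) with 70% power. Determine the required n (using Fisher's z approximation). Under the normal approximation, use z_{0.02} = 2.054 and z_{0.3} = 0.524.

n = 32

Fisher's z: C = ½·ln((1+r)/(1−r)) = ½·ln(2.6364) = 0.4847.
n = ((z_{α} + z_β)/C)² + 3.
(2.054 + 0.524) / 0.4847 = 2.578 / 0.4847 = 5.319.
n = 5.319² + 3 = 28.29 + 3 = 31.3.
Round up.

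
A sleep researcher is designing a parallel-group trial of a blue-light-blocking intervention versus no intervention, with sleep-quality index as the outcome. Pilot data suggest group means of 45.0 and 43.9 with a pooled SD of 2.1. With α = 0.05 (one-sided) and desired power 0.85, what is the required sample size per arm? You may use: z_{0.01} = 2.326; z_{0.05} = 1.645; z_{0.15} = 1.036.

Cohen's d = |M₁ − M₂| / SD_pooled = |45.0 − 43.9| / 2.1 = 1.1 / 2.1 = 0.524.
For two independent groups with equal n: n = 2·((z_{α} + z_β) / d)².
z_{α} + z_β = 1.645 + 1.036 = 2.681.
n = 2 × (2.681 / 0.524)² = 2 × 5.116² = 2 × 26.18 = 52.4.
Round up to the next whole participant.

n = 53 per group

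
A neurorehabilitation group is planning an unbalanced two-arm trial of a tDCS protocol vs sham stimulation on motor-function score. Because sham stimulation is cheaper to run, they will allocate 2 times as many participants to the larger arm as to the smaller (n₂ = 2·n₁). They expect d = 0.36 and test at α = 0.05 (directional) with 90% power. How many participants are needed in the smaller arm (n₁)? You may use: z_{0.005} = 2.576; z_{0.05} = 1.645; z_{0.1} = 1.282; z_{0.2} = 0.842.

n₁ = 100

With allocation ratio k = n₂/n₁ = 2, Var(x̄₁−x̄₂) = σ²(1/n₁ + 1/(k·n₁)) = σ²·(k+1)/(k·n₁).
So n₁ = (1 + 1/k)·((z_{α} + z_β)/d)² = 1.500 × (2.927/0.36)².
n₁ = 1.500 × 66.11 = 99.2.
Round up: n₁ = 100, giving n₂ = 2 × 100 = 200.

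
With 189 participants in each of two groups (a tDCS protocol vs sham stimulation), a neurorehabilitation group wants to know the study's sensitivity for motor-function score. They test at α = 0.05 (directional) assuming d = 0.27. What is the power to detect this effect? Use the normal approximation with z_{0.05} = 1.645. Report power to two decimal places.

For two equal groups, power = Φ(d·√(n/2) − z_{α}).
d·√(n/2) = 0.27 × √(189/2) = 0.27 × 9.721 = 2.625.
z_β = 2.625 − 1.645 = 0.980.
Power = Φ(0.980) = 0.836.

power ≈ 0.84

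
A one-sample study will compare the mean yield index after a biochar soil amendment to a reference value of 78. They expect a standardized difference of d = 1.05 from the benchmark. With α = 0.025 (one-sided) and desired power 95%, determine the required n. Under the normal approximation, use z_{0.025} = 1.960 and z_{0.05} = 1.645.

n = 12

For a one-sample test: n = ((z_{α} + z_β) / d)².
z_{α} + z_β = 1.960 + 1.645 = 3.605.
n = (3.605 / 1.05)² = 3.433² = 11.79.
Round up.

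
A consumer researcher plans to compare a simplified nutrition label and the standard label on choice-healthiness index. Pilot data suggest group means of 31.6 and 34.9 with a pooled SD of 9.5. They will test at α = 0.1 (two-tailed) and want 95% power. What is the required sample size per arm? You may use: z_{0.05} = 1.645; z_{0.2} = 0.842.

Cohen's d = |M₁ − M₂| / SD_pooled = |31.6 − 34.9| / 9.5 = 3.3 / 9.5 = 0.347.
For two independent groups with equal n: n = 2·((z_{α/2} + z_β) / d)².
z_{α/2} + z_β = 1.645 + 1.645 = 3.290.
n = 2 × (3.290 / 0.347)² = 2 × 9.481² = 2 × 89.89 = 179.8.
Round up to the next whole participant.

n = 180 per group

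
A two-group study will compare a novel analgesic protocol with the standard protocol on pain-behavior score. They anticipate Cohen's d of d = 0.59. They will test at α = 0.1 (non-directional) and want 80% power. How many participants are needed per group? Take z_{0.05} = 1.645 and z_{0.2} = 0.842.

n = 36 per group

For two independent groups with equal n: n = 2·((z_{α/2} + z_β) / d)².
z_{α/2} + z_β = 1.645 + 0.842 = 2.487.
n = 2 × (2.487 / 0.59)² = 2 × 4.215² = 2 × 17.77 = 35.5.
Round up to the next whole participant.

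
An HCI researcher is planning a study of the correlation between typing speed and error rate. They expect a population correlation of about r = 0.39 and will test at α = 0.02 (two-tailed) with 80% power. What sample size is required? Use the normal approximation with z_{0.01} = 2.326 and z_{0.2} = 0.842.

n = 63

Fisher's z: C = ½·ln((1+r)/(1−r)) = ½·ln(2.2787) = 0.4118.
n = ((z_{α/2} + z_β)/C)² + 3.
(2.326 + 0.842) / 0.4118 = 3.168 / 0.4118 = 7.693.
n = 7.693² + 3 = 59.18 + 3 = 62.2.
Round up.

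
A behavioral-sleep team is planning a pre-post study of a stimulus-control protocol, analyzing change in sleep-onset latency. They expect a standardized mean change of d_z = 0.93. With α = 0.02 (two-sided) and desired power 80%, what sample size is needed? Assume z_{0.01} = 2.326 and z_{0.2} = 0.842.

n = 12 pairs

For a paired (one-sample on differences) test: n = ((z_{α/2} + z_β) / d)².
z_{α/2} + z_β = 2.326 + 0.842 = 3.168.
n = (3.168 / 0.93)² = 3.406² = 11.60.
Round up.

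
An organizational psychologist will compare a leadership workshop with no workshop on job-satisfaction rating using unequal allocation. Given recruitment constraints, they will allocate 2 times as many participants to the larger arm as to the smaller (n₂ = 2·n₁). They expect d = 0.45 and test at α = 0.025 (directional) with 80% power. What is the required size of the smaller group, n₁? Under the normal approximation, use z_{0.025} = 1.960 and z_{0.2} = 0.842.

With allocation ratio k = n₂/n₁ = 2, Var(x̄₁−x̄₂) = σ²(1/n₁ + 1/(k·n₁)) = σ²·(k+1)/(k·n₁).
So n₁ = (1 + 1/k)·((z_{α} + z_β)/d)² = 1.500 × (2.802/0.45)².
n₁ = 1.500 × 38.77 = 58.2.
Round up: n₁ = 59, giving n₂ = 2 × 59 = 118.

n₁ = 59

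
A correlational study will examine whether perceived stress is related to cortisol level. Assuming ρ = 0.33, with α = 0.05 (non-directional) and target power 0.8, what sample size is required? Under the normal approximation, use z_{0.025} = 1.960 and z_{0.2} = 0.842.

Fisher's z: C = ½·ln((1+r)/(1−r)) = ½·ln(1.9851) = 0.3428.
n = ((z_{α/2} + z_β)/C)² + 3.
(1.960 + 0.842) / 0.3428 = 2.802 / 0.3428 = 8.174.
n = 8.174² + 3 = 66.81 + 3 = 69.8.
Round up.

n = 70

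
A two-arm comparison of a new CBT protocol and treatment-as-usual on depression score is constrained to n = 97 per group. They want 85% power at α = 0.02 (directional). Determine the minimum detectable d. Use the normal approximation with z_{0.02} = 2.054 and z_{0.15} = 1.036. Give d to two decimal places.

d_min ≈ 0.44

For two independent groups of n = 97 each: d_min = (z_{α} + z_β)·√(2/n).
z-sum = 2.054 + 1.036 = 3.090.
d_min = 3.090 × √(2/97) = 3.090 × 0.1436 = 0.444.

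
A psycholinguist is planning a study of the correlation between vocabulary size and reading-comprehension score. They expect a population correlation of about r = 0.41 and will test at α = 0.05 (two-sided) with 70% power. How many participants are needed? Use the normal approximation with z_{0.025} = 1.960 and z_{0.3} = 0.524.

n = 36

Fisher's z: C = ½·ln((1+r)/(1−r)) = ½·ln(2.3898) = 0.4356.
n = ((z_{α/2} + z_β)/C)² + 3.
(1.960 + 0.524) / 0.4356 = 2.484 / 0.4356 = 5.702.
n = 5.702² + 3 = 32.52 + 3 = 35.5.
Round up.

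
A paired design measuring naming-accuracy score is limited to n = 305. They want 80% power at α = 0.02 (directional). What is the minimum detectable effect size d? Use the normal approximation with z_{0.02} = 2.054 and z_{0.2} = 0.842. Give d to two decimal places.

For a single sample (or paired design) of n = 305: d_min = (z_{α} + z_β)/√n.
z-sum = 2.054 + 0.842 = 2.896.
d_min = 2.896 / √305 = 2.896 / 17.464 = 0.166.

d_min ≈ 0.17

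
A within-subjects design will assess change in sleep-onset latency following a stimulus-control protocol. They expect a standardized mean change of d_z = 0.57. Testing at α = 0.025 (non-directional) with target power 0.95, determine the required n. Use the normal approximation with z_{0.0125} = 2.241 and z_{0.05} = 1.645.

n = 47 pairs

For a paired (one-sample on differences) test: n = ((z_{α/2} + z_β) / d)².
z_{α/2} + z_β = 2.241 + 1.645 = 3.886.
n = (3.886 / 0.57)² = 6.818² = 46.48.
Round up.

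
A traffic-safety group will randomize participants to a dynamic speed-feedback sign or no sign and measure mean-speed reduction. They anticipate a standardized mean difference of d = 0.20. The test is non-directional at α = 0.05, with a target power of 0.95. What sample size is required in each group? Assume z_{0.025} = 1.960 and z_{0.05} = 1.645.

n = 650 per group

For two independent groups with equal n: n = 2·((z_{α/2} + z_β) / d)².
z_{α/2} + z_β = 1.960 + 1.645 = 3.605.
n = 2 × (3.605 / 0.20)² = 2 × 18.025² = 2 × 324.90 = 649.8.
Round up to the next whole participant.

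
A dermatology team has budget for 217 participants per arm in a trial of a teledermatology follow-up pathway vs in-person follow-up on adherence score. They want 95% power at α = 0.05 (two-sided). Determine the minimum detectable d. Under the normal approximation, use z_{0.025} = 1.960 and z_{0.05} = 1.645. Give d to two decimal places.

d_min ≈ 0.35

For two independent groups of n = 217 each: d_min = (z_{α/2} + z_β)·√(2/n).
z-sum = 1.960 + 1.645 = 3.605.
d_min = 3.605 × √(2/217) = 3.605 × 0.0960 = 0.346.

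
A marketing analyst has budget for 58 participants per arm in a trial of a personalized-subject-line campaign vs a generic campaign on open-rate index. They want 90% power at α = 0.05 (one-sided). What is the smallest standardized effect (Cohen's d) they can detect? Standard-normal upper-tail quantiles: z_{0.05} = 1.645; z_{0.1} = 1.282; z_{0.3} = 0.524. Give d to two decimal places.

d_min ≈ 0.54

For two independent groups of n = 58 each: d_min = (z_{α} + z_β)·√(2/n).
z-sum = 1.645 + 1.282 = 2.927.
d_min = 2.927 × √(2/58) = 2.927 × 0.1857 = 0.544.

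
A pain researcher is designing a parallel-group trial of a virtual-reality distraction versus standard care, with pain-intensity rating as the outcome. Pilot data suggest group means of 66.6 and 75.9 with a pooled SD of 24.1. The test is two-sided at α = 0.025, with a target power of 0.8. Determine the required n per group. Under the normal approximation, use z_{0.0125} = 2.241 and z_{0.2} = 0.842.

n = 128 per group

Cohen's d = |M₁ − M₂| / SD_pooled = |66.6 − 75.9| / 24.1 = 9.3 / 24.1 = 0.386.
For two independent groups with equal n: n = 2·((z_{α/2} + z_β) / d)².
z_{α/2} + z_β = 2.241 + 0.842 = 3.083.
n = 2 × (3.083 / 0.386)² = 2 × 7.987² = 2 × 63.79 = 127.6.
Round up to the next whole participant.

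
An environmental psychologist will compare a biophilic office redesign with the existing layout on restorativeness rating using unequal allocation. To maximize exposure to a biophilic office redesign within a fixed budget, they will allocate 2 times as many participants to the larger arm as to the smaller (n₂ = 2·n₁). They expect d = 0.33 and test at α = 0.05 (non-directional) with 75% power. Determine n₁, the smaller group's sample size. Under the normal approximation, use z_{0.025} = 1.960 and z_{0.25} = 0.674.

With allocation ratio k = n₂/n₁ = 2, Var(x̄₁−x̄₂) = σ²(1/n₁ + 1/(k·n₁)) = σ²·(k+1)/(k·n₁).
So n₁ = (1 + 1/k)·((z_{α/2} + z_β)/d)² = 1.500 × (2.634/0.33)².
n₁ = 1.500 × 63.71 = 95.6.
Round up: n₁ = 96, giving n₂ = 2 × 96 = 192.

n₁ = 96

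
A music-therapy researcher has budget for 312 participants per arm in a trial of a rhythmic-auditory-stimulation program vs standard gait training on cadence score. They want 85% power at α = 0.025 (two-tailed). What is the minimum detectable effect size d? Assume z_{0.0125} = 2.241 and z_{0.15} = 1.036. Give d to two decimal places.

d_min ≈ 0.26

For two independent groups of n = 312 each: d_min = (z_{α/2} + z_β)·√(2/n).
z-sum = 2.241 + 1.036 = 3.277.
d_min = 3.277 × √(2/312) = 3.277 × 0.0801 = 0.262.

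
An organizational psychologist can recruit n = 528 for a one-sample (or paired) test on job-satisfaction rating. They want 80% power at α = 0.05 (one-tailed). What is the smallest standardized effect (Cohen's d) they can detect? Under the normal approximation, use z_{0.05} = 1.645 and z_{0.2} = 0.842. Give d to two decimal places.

d_min ≈ 0.11

For a single sample (or paired design) of n = 528: d_min = (z_{α} + z_β)/√n.
z-sum = 1.645 + 0.842 = 2.487.
d_min = 2.487 / √528 = 2.487 / 22.978 = 0.108.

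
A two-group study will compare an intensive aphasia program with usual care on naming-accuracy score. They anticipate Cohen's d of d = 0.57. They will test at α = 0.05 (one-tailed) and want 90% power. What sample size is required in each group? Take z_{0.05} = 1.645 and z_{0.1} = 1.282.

n = 53 per group

For two independent groups with equal n: n = 2·((z_{α} + z_β) / d)².
z_{α} + z_β = 1.645 + 1.282 = 2.927.
n = 2 × (2.927 / 0.57)² = 2 × 5.135² = 2 × 26.37 = 52.7.
Round up to the next whole participant.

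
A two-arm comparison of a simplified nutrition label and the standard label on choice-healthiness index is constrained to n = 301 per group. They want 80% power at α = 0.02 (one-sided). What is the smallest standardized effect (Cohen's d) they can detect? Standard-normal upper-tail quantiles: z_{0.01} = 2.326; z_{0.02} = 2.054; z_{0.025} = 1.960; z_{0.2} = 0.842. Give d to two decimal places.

d_min ≈ 0.24

For two independent groups of n = 301 each: d_min = (z_{α} + z_β)·√(2/n).
z-sum = 2.054 + 0.842 = 2.896.
d_min = 2.896 × √(2/301) = 2.896 × 0.0815 = 0.236.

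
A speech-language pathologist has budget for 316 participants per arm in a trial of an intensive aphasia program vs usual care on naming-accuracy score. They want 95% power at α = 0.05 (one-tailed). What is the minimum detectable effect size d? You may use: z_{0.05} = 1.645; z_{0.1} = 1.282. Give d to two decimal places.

For two independent groups of n = 316 each: d_min = (z_{α} + z_β)·√(2/n).
z-sum = 1.645 + 1.645 = 3.290.
d_min = 3.290 × √(2/316) = 3.290 × 0.0796 = 0.262.

d_min ≈ 0.26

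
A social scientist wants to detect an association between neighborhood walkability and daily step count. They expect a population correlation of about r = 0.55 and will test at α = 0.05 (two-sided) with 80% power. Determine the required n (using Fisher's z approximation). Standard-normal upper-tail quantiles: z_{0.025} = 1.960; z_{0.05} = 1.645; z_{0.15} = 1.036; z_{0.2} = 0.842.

Fisher's z: C = ½·ln((1+r)/(1−r)) = ½·ln(3.4444) = 0.6184.
n = ((z_{α/2} + z_β)/C)² + 3.
(1.960 + 0.842) / 0.6184 = 2.802 / 0.6184 = 4.531.
n = 4.531² + 3 = 20.53 + 3 = 23.5.
Round up.

n = 24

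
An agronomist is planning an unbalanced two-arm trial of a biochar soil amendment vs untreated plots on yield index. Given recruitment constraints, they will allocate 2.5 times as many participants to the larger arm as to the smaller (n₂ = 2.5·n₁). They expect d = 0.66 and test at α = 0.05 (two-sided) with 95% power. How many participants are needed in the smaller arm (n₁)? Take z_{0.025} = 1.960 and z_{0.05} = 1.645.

With allocation ratio k = n₂/n₁ = 2.5, Var(x̄₁−x̄₂) = σ²(1/n₁ + 1/(k·n₁)) = σ²·(k+1)/(k·n₁).
So n₁ = (1 + 1/k)·((z_{α/2} + z_β)/d)² = 1.400 × (3.605/0.66)².
n₁ = 1.400 × 29.83 = 41.8.
Round up: n₁ = 42, giving n₂ = 2.5 × 42 = 105.

n₁ = 42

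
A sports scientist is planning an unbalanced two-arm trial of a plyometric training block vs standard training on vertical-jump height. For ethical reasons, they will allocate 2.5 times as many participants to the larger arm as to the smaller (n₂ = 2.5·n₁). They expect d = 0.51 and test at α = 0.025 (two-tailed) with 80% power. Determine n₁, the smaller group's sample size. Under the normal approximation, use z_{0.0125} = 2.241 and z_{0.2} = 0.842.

n₁ = 52

With allocation ratio k = n₂/n₁ = 2.5, Var(x̄₁−x̄₂) = σ²(1/n₁ + 1/(k·n₁)) = σ²·(k+1)/(k·n₁).
So n₁ = (1 + 1/k)·((z_{α/2} + z_β)/d)² = 1.400 × (3.083/0.51)².
n₁ = 1.400 × 36.54 = 51.2.
Round up: n₁ = 52, giving n₂ = 2.5 × 52 = 130.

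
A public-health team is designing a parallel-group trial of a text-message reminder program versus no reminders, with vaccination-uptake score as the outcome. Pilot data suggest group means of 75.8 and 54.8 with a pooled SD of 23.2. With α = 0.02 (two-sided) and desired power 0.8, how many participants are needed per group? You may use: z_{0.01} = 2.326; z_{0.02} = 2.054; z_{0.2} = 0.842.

n = 25 per group

Cohen's d = |M₁ − M₂| / SD_pooled = |75.8 − 54.8| / 23.2 = 21.0 / 23.2 = 0.905.
For two independent groups with equal n: n = 2·((z_{α/2} + z_β) / d)².
z_{α/2} + z_β = 2.326 + 0.842 = 3.168.
n = 2 × (3.168 / 0.905)² = 2 × 3.501² = 2 × 12.25 = 24.5.
Round up to the next whole participant.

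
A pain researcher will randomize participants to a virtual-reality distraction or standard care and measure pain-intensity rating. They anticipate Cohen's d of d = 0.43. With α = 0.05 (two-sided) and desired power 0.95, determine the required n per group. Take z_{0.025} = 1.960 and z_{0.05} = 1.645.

For two independent groups with equal n: n = 2·((z_{α/2} + z_β) / d)².
z_{α/2} + z_β = 1.960 + 1.645 = 3.605.
n = 2 × (3.605 / 0.43)² = 2 × 8.384² = 2 × 70.29 = 140.6.
Round up to the next whole participant.

n = 141 per group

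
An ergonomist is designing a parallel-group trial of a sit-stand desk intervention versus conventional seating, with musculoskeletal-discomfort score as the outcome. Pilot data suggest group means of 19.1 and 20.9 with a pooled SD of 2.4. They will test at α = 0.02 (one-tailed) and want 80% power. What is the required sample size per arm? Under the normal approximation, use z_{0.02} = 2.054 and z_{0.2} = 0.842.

Cohen's d = |M₁ − M₂| / SD_pooled = |19.1 − 20.9| / 2.4 = 1.8 / 2.4 = 0.750.
For two independent groups with equal n: n = 2·((z_{α} + z_β) / d)².
z_{α} + z_β = 2.054 + 0.842 = 2.896.
n = 2 × (2.896 / 0.750)² = 2 × 3.861² = 2 × 14.91 = 29.8.
Round up to the next whole participant.

n = 30 per group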